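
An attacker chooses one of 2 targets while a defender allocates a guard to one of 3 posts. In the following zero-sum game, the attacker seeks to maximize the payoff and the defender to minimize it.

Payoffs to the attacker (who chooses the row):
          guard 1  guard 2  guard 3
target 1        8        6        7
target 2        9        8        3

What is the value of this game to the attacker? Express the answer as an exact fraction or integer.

19/3

Column guard 1 is strictly dominated by guard 2 for the defender (it gives the attacker more in every row).
The remaining 2×2 game on (target 1, target 2) × (guard 2, guard 3) has no saddle point. Let the attacker play target 1 with probability p; indifference gives 6p + 8(1−p) = 7p + 3(1−p), so p = 5/6.
Similarly the defender's optimal q on guard 2 is 2/3, and the value is 6·(2/3) + (7)·(1/3) = 19/3.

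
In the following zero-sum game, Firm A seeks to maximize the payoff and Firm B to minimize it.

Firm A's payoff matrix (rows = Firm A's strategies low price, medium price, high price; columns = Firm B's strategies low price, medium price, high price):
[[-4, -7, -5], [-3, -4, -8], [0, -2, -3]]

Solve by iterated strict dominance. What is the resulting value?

Column low price is strictly dominated by medium price for Firm B (-7<-4, -4<-3, -2<0); eliminate low price.
Row medium price is strictly dominated by row high price (-2>-4, -3>-8); eliminate medium price.
Row low price is strictly dominated by row high price (-2>-7, -3>-5); eliminate low price.
Column medium price is strictly dominated by high price for Firm B (-3<-2); eliminate medium price.
Only (high price, high price) remains, with payoff -3.

-3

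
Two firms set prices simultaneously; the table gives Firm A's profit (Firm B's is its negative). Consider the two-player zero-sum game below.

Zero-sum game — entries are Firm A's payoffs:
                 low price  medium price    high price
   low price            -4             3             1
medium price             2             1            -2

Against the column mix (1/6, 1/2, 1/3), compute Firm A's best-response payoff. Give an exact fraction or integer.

low price: (-4)·(1/6) + (3)·(1/2) + (1)·(1/3) = 7/6.
medium price: (2)·(1/6) + (1)·(1/2) + (-2)·(1/3) = 1/6.
The best pure response is low price with expected payoff 7/6.

7/6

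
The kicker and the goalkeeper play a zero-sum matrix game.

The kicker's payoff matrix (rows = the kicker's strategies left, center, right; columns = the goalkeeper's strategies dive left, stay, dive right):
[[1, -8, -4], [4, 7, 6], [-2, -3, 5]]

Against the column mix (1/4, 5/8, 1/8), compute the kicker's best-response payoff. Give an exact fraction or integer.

left: (1)·(1/4) + (-8)·(5/8) + (-4)·(1/8) = -21/4.
center: (4)·(1/4) + (7)·(5/8) + (6)·(1/8) = 49/8.
right: (-2)·(1/4) + (-3)·(5/8) + (5)·(1/8) = -7/4.
The best pure response is center with expected payoff 49/8.

49/8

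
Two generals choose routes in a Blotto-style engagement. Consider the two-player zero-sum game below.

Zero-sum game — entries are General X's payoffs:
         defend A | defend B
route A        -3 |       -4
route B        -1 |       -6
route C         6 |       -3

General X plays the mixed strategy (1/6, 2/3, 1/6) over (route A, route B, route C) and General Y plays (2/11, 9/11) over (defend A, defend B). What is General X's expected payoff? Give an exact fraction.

Against (2/11, 9/11), each row's expected payoff is route A: -42/11; route B: -56/11; route C: -15/11.
Taking the (1/6, 2/3, 1/6)-weighted average: (1/6)·(-42/11) + (2/3)·(-56/11) + (1/6)·(-15/11) = -281/66.

-281/66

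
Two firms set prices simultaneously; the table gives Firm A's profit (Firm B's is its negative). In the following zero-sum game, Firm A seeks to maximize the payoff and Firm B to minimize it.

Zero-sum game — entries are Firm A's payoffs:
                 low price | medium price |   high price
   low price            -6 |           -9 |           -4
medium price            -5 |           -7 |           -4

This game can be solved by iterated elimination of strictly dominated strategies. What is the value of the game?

Column high price is strictly dominated by low price for Firm B (-6<-4, -5<-4); eliminate high price.
Row low price is strictly dominated by row medium price (-5>-6, -7>-9); eliminate low price.
Column low price is strictly dominated by medium price for Firm B (-7<-5); eliminate low price.
Only (medium price, medium price) remains, with payoff -7.

-7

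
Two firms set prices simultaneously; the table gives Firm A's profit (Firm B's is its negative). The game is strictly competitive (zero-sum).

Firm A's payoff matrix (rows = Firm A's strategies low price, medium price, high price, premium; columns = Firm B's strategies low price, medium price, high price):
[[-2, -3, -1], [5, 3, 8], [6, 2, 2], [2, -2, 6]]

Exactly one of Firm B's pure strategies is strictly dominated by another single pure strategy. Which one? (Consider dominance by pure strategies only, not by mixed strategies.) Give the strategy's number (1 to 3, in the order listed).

Firm B prefers columns that give Firm A less. Compare low price with medium price: -3 < -2, 3 < 5, 2 < 6, -2 < 2.
So medium price strictly dominates low price for Firm B; low price is strictly dominated.

1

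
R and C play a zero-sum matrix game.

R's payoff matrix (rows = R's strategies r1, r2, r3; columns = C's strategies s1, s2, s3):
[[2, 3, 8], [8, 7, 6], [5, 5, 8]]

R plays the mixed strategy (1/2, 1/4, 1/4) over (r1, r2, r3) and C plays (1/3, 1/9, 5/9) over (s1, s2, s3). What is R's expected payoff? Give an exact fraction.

Against (1/3, 1/9, 5/9), each row's expected payoff is r1: 49/9; r2: 61/9; r3: 20/3.
Taking the (1/2, 1/4, 1/4)-weighted average: (1/2)·(49/9) + (1/4)·(61/9) + (1/4)·(20/3) = 73/12.

73/12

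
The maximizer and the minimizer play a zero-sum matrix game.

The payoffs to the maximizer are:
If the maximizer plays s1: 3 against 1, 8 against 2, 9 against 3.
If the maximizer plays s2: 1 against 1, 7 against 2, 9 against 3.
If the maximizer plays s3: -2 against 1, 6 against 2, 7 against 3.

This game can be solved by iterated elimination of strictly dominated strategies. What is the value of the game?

Row s3 is strictly dominated by row s1 (3>-2, 8>6, 9>7); eliminate s3.
Column 3 is strictly dominated by 1 for the minimizer (3<9, 1<9); eliminate 3.
Row s2 is strictly dominated by row s1 (3>1, 8>7); eliminate s2.
Column 2 is strictly dominated by 1 for the minimizer (3<8); eliminate 2.
Only (s1, 1) remains, with payoff 3.

3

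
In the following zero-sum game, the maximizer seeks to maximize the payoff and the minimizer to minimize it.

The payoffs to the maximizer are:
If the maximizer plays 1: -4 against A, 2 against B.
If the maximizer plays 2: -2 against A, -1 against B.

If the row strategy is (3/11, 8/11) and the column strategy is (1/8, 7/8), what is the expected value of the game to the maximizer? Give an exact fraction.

-21/44

Against (1/8, 7/8), each row's expected payoff is 1: 5/4; 2: -9/8.
Taking the (3/11, 8/11)-weighted average: (3/11)·(5/4) + (8/11)·(-9/8) = -21/44.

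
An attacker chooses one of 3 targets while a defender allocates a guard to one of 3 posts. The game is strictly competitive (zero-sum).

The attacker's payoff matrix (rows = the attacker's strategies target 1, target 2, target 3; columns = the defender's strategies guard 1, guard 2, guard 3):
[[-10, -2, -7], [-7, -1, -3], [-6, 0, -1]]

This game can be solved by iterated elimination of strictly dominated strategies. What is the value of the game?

-6

Row target 2 is strictly dominated by row target 3 (-6>-7, 0>-1, -1>-3); eliminate target 2.
Column guard 2 is strictly dominated by guard 1 for the defender (-10<-2, -6<0); eliminate guard 2.
Column guard 3 is strictly dominated by guard 1 for the defender (-10<-7, -6<-1); eliminate guard 3.
Row target 1 is strictly dominated by row target 3 (-6>-10); eliminate target 1.
Only (target 3, guard 1) remains, with payoff -6.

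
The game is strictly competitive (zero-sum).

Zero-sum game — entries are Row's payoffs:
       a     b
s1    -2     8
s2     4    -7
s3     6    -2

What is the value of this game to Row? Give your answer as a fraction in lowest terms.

Row s2 is strictly dominated by row s3, so Row never plays it.
The remaining 2×2 game on (s1, s3) × (a, b) has no saddle point. Let Row play s1 with probability p; indifference gives −2p + 6(1−p) = 8p − 2(1−p), so p = 4/9.
Similarly Column's optimal q on a is 5/9, and the value is -2·(5/9) + (8)·(4/9) = 22/9.

22/9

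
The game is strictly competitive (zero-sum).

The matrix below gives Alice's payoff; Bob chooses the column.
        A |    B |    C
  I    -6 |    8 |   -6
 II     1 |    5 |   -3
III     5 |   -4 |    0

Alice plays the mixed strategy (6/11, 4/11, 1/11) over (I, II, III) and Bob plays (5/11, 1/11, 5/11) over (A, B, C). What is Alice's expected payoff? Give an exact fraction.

-311/121

Against (5/11, 1/11, 5/11), each row's expected payoff is I: -52/11; II: -5/11; III: 21/11.
Taking the (6/11, 4/11, 1/11)-weighted average: (6/11)·(-52/11) + (4/11)·(-5/11) + (1/11)·(21/11) = -311/121.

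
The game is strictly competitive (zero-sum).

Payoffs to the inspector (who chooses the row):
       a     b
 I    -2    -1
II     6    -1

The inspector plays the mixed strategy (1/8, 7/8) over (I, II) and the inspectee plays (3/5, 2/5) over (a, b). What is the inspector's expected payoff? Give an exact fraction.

13/5

Against (3/5, 2/5), each row's expected payoff is I: -8/5; II: 16/5.
Taking the (1/8, 7/8)-weighted average: (1/8)·(-8/5) + (7/8)·(16/5) = 13/5.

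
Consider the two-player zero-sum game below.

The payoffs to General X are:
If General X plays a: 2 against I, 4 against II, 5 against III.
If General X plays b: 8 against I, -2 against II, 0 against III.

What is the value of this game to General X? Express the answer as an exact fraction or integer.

3

Column III is strictly dominated by II for General Y (it gives General X more in every row).
The remaining 2×2 game on (a, b) × (I, II) has no saddle point. Let General X play a with probability p; indifference gives 2p + 8(1−p) = 4p − 2(1−p), so p = 5/6.
Similarly General Y's optimal q on I is 1/2, and the value is 2·(1/2) + (4)·(1/2) = 3.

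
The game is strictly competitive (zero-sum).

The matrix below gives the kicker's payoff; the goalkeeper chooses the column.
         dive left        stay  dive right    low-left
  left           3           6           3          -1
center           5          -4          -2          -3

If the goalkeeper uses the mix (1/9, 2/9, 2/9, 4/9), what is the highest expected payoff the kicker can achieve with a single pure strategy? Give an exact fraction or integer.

17/9

left: (3)·(1/9) + (6)·(2/9) + (3)·(2/9) + (-1)·(4/9) = 17/9.
center: (5)·(1/9) + (-4)·(2/9) + (-2)·(2/9) + (-3)·(4/9) = -19/9.
The best pure response is left with expected payoff 17/9.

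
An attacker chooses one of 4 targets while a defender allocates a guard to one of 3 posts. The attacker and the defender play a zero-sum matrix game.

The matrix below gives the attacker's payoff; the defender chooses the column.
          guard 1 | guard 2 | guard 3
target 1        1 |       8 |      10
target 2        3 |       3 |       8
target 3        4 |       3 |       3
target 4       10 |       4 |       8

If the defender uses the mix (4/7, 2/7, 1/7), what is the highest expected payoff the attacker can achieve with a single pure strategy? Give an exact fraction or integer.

target 1: (1)·(4/7) + (8)·(2/7) + (10)·(1/7) = 30/7.
target 2: (3)·(4/7) + (3)·(2/7) + (8)·(1/7) = 26/7.
target 3: (4)·(4/7) + (3)·(2/7) + (3)·(1/7) = 25/7.
target 4: (10)·(4/7) + (4)·(2/7) + (8)·(1/7) = 8.
The best pure response is target 4 with expected payoff 8.

8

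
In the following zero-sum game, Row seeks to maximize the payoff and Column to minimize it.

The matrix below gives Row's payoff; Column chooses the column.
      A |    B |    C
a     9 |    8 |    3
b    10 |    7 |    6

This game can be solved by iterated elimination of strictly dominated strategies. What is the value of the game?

6

Column B is strictly dominated by C for Column (3<8, 6<7); eliminate B.
Row a is strictly dominated by row b (10>9, 6>3); eliminate a.
Column A is strictly dominated by C for Column (6<10); eliminate A.
Only (b, C) remains, with payoff 6.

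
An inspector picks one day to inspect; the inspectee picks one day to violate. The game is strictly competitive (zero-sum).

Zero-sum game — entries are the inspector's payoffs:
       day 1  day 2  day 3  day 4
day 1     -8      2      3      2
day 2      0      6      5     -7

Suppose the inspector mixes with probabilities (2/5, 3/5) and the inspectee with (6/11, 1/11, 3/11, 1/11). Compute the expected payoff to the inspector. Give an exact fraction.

-28/55

Against (6/11, 1/11, 3/11, 1/11), each row's expected payoff is day 1: -35/11; day 2: 14/11.
Taking the (2/5, 3/5)-weighted average: (2/5)·(-35/11) + (3/5)·(14/11) = -28/55.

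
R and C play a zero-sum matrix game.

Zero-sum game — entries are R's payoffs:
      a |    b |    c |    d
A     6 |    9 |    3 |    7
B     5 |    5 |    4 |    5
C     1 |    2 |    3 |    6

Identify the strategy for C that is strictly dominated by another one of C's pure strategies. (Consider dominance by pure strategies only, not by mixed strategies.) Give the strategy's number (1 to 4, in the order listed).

4

C prefers columns that give R less. Compare d with c: 3 < 7, 4 < 5, 3 < 6.
So c strictly dominates d for C; d is strictly dominated.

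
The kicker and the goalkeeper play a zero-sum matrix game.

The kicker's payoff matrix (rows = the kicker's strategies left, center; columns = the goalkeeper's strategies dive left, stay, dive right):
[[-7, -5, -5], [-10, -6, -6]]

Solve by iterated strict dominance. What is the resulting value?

-7

Column stay is strictly dominated by dive left for the goalkeeper (-7<-5, -10<-6); eliminate stay.
Column dive right is strictly dominated by dive left for the goalkeeper (-7<-5, -10<-6); eliminate dive right.
Row center is strictly dominated by row left (-7>-10); eliminate center.
Only (left, dive left) remains, with payoff -7.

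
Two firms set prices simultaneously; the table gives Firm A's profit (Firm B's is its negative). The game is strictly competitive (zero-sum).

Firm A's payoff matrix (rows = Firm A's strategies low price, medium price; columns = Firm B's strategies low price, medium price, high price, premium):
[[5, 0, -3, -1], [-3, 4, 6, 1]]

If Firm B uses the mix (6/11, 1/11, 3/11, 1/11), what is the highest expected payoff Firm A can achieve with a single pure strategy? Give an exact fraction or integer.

20/11

low price: (5)·(6/11) + (0)·(1/11) + (-3)·(3/11) + (-1)·(1/11) = 20/11.
medium price: (-3)·(6/11) + (4)·(1/11) + (6)·(3/11) + (1)·(1/11) = 5/11.
The best pure response is low price with expected payoff 20/11.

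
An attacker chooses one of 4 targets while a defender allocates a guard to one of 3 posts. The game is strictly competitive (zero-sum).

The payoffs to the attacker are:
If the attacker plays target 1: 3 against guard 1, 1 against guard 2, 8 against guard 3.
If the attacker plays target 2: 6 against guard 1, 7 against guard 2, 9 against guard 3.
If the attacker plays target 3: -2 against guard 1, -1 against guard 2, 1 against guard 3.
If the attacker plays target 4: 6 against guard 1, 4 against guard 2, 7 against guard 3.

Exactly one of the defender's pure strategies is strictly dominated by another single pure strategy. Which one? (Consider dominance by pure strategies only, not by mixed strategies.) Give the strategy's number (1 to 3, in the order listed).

3

The defender prefers columns that give the attacker less. Compare guard 3 with guard 1: 3 < 8, 6 < 9, -2 < 1, 6 < 7.
So guard 1 strictly dominates guard 3 for the defender; guard 3 is strictly dominated.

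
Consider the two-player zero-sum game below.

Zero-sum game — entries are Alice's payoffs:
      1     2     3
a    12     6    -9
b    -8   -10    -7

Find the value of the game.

-22/3

Column 1 is strictly dominated by 2 for Bob (it gives Alice more in every row).
The remaining 2×2 game on (a, b) × (2, 3) has no saddle point. Let Alice play a with probability p; indifference gives 6p − 10(1−p) = −9p − 7(1−p), so p = 1/6.
Similarly Bob's optimal q on 2 is 1/9, and the value is 6·(1/9) + (-9)·(8/9) = -22/3.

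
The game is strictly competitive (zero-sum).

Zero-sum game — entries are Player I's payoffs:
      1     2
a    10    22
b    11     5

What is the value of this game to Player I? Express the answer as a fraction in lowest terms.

Row minima are 10 and 5, so Player I's maximin is 10; column maxima are 11 and 22, so Player II's minimax is 11. These differ, so the equilibrium is in mixed strategies.
Let Player I play a with probability p. Player II is indifferent when 10p + 11(1−p) = 22p + 5(1−p), giving p = 1/3.
Let Player II play 1 with probability q. Player I is indifferent when 10q + 22(1−q) = 11q + 5(1−q), giving q = 17/18.
The value is 10·(17/18) + (22)·(1/18) = 32/3.

32/3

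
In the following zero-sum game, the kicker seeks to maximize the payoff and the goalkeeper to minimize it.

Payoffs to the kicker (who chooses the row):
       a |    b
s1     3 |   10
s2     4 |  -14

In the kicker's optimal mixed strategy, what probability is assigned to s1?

18/25

Row minima are 3 and -14, so the kicker's maximin is 3; column maxima are 4 and 10, so the goalkeeper's minimax is 4. These differ, so the equilibrium is in mixed strategies.
Let the kicker play s1 with probability p. The goalkeeper is indifferent when 3p + 4(1−p) = 10p − 14(1−p), giving p = 18/25.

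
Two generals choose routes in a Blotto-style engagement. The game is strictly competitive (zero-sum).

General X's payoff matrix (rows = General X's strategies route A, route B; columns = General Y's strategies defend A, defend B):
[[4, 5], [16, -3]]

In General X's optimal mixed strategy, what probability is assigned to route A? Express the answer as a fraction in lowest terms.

Row minima are 4 and -3, so General X's maximin is 4; column maxima are 16 and 5, so General Y's minimax is 5. These differ, so the equilibrium is in mixed strategies.
Let General X play route A with probability p. General Y is indifferent when 4p + 16(1−p) = 5p − 3(1−p), giving p = 19/20.

19/20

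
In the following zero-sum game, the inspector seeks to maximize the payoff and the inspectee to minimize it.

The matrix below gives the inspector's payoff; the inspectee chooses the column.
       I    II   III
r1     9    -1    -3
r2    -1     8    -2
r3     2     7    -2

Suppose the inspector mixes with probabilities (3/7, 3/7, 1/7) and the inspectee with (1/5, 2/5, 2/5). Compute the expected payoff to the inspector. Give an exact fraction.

48/35

Against (1/5, 2/5, 2/5), each row's expected payoff is r1: 1/5; r2: 11/5; r3: 12/5.
Taking the (3/7, 3/7, 1/7)-weighted average: (3/7)·(1/5) + (3/7)·(11/5) + (1/7)·(12/5) = 48/35.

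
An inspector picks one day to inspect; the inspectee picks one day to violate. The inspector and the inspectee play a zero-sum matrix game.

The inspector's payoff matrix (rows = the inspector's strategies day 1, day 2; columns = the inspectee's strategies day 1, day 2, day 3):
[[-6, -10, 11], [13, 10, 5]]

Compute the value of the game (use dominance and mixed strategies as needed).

Column day 1 is strictly dominated by day 2 for the inspectee (it gives the inspector more in every row).
The remaining 2×2 game on (day 1, day 2) × (day 2, day 3) has no saddle point. Let the inspector play day 1 with probability p; indifference gives −10p + 10(1−p) = 11p + 5(1−p), so p = 5/26.
Similarly the inspectee's optimal q on day 2 is 3/13, and the value is -10·(3/13) + (11)·(10/13) = 80/13.

80/13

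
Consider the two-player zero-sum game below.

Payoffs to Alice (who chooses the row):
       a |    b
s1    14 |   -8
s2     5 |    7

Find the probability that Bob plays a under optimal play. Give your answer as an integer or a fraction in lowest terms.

5/8

Row minima are -8 and 5, so Alice's maximin is 5; column maxima are 14 and 7, so Bob's minimax is 7. These differ, so the equilibrium is in mixed strategies.
Let Bob play a with probability q. Alice is indifferent when 14q − 8(1−q) = 5q + 7(1−q), giving q = 5/8.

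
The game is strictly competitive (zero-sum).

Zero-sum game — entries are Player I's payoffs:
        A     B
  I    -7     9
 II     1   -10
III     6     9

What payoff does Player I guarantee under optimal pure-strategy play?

Row minima: -7, -10, 6 → Player I's maximin is 6.
Column maxima: 6, 9 → Player II's minimax is 6.
They coincide at (III, A), so the value is 6.

6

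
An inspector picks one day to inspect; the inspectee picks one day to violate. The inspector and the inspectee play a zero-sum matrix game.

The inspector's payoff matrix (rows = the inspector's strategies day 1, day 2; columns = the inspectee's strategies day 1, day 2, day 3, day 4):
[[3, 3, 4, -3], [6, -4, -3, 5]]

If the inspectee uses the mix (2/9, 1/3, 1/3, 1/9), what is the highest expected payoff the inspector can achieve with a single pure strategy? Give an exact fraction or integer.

day 1: (3)·(2/9) + (3)·(1/3) + (4)·(1/3) + (-3)·(1/9) = 8/3.
day 2: (6)·(2/9) + (-4)·(1/3) + (-3)·(1/3) + (5)·(1/9) = -4/9.
The best pure response is day 1 with expected payoff 8/3.

8/3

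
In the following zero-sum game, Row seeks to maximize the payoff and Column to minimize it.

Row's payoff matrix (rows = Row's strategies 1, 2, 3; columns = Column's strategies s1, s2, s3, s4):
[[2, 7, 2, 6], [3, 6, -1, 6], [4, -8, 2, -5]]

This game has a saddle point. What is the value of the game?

2

Row minima: 2, -1, -8 → Row's maximin is 2.
Column maxima: 4, 7, 2, 6 → Column's minimax is 2.
They coincide at (1, s3), so the value is 2.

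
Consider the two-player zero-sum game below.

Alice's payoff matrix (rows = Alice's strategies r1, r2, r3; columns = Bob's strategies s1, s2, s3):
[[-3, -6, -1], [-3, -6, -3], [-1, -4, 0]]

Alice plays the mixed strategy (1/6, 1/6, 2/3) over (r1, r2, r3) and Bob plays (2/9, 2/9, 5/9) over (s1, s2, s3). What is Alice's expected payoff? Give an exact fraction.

-16/9

Against (2/9, 2/9, 5/9), each row's expected payoff is r1: -23/9; r2: -11/3; r3: -10/9.
Taking the (1/6, 1/6, 2/3)-weighted average: (1/6)·(-23/9) + (1/6)·(-11/3) + (2/3)·(-10/9) = -16/9.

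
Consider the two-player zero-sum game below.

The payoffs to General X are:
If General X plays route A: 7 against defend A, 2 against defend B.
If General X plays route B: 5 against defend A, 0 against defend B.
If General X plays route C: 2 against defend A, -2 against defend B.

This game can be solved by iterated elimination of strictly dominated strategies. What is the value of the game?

2

Column defend A is strictly dominated by defend B for General Y (2<7, 0<5, -2<2); eliminate defend A.
Row route C is strictly dominated by row route A (2>-2); eliminate route C.
Row route B is strictly dominated by row route A (2>0); eliminate route B.
Only (route A, defend B) remains, with payoff 2.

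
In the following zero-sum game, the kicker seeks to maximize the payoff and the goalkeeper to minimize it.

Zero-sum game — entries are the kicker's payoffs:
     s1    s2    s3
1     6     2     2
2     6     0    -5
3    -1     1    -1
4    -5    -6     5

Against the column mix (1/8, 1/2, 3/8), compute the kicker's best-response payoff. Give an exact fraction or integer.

5/2

1: (6)·(1/8) + (2)·(1/2) + (2)·(3/8) = 5/2.
2: (6)·(1/8) + (0)·(1/2) + (-5)·(3/8) = -9/8.
3: (-1)·(1/8) + (1)·(1/2) + (-1)·(3/8) = 0.
4: (-5)·(1/8) + (-6)·(1/2) + (5)·(3/8) = -7/4.
The best pure response is 1 with expected payoff 5/2.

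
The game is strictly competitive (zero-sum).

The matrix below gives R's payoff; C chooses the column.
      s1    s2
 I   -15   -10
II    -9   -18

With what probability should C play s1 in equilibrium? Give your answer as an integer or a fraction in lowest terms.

Row minima are -15 and -18, so R's maximin is -15; column maxima are -9 and -10, so C's minimax is -10. These differ, so the equilibrium is in mixed strategies.
Let C play s1 with probability q. R is indifferent when −15q − 10(1−q) = −9q − 18(1−q), giving q = 4/7.

4/7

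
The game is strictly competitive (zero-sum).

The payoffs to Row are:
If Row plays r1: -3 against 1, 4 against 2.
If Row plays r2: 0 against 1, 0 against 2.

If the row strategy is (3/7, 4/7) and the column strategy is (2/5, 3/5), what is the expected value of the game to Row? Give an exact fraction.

Against (2/5, 3/5), each row's expected payoff is r1: 6/5; r2: 0.
Taking the (3/7, 4/7)-weighted average: (3/7)·(6/5) + (4/7)·(0) = 18/35.

18/35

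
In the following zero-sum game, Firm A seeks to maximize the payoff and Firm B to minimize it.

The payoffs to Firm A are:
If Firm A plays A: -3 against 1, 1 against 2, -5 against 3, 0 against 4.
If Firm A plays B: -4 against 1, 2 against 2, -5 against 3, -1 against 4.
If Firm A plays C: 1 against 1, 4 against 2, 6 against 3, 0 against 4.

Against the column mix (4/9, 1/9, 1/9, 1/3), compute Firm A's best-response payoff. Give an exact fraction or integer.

14/9

A: (-3)·(4/9) + (1)·(1/9) + (-5)·(1/9) + (0)·(1/3) = -16/9.
B: (-4)·(4/9) + (2)·(1/9) + (-5)·(1/9) + (-1)·(1/3) = -22/9.
C: (1)·(4/9) + (4)·(1/9) + (6)·(1/9) + (0)·(1/3) = 14/9.
The best pure response is C with expected payoff 14/9.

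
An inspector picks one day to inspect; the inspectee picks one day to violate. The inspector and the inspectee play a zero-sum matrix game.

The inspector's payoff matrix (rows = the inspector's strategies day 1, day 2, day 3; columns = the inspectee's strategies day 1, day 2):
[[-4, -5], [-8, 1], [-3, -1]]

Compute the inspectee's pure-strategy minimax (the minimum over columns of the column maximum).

The worst case (largest entry) in each column is day 1: -3, day 2: 1.
The best (smallest) of these is -3.

-3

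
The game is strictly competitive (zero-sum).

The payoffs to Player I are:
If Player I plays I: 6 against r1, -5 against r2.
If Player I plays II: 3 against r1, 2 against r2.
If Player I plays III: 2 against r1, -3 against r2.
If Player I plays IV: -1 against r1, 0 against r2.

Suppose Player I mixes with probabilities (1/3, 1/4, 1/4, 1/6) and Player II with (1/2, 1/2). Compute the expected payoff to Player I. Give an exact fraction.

7/12

Against (1/2, 1/2), each row's expected payoff is I: 1/2; II: 5/2; III: -1/2; IV: -1/2.
Taking the (1/3, 1/4, 1/4, 1/6)-weighted average: (1/3)·(1/2) + (1/4)·(5/2) + (1/4)·(-1/2) + (1/6)·(-1/2) = 7/12.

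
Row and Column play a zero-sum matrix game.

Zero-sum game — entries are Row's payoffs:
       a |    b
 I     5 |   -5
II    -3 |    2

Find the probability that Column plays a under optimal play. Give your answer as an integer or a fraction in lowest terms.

Row minima are -5 and -3, so Row's maximin is -3; column maxima are 5 and 2, so Column's minimax is 2. These differ, so the equilibrium is in mixed strategies.
Let Column play a with probability q. Row is indifferent when 5q − 5(1−q) = −3q + 2(1−q), giving q = 7/15.

7/15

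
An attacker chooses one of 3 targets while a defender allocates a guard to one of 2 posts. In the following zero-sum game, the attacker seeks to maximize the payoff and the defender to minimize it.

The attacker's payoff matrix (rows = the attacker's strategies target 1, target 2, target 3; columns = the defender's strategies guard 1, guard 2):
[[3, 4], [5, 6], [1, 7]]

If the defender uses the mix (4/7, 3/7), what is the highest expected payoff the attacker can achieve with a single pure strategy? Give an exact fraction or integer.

38/7

target 1: (3)·(4/7) + (4)·(3/7) = 24/7.
target 2: (5)·(4/7) + (6)·(3/7) = 38/7.
target 3: (1)·(4/7) + (7)·(3/7) = 25/7.
The best pure response is target 2 with expected payoff 38/7.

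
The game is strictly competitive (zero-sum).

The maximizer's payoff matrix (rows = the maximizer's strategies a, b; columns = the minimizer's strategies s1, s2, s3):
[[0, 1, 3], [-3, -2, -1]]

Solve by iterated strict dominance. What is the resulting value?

0

Row b is strictly dominated by row a (0>-3, 1>-2, 3>-1); eliminate b.
Column s2 is strictly dominated by s1 for the minimizer (0<1); eliminate s2.
Column s3 is strictly dominated by s1 for the minimizer (0<3); eliminate s3.
Only (a, s1) remains, with payoff 0.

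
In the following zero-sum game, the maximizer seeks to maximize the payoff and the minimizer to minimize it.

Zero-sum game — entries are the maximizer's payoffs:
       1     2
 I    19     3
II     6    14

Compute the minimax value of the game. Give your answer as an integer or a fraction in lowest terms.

31/3

Row minima are 3 and 6, so the maximizer's maximin is 6; column maxima are 19 and 14, so the minimizer's minimax is 14. These differ, so the equilibrium is in mixed strategies.
Let the maximizer play I with probability p. The minimizer is indifferent when 19p + 6(1−p) = 3p + 14(1−p), giving p = 1/3.
Let the minimizer play 1 with probability q. The maximizer is indifferent when 19q + 3(1−q) = 6q + 14(1−q), giving q = 11/24.
The value is 19·(11/24) + (3)·(13/24) = 31/3.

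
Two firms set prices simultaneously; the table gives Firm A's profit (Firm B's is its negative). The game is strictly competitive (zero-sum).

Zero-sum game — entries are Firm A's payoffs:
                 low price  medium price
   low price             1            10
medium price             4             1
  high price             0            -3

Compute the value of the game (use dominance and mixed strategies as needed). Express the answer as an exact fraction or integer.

13/4

Row high price is strictly dominated by row medium price, so Firm A never plays it.
The remaining 2×2 game on (low price, medium price) × (low price, medium price) has no saddle point. Let Firm A play low price with probability p; indifference gives p + 4(1−p) = 10p + (1−p), so p = 1/4.
Similarly Firm B's optimal q on low price is 3/4, and the value is 1·(3/4) + (10)·(1/4) = 13/4.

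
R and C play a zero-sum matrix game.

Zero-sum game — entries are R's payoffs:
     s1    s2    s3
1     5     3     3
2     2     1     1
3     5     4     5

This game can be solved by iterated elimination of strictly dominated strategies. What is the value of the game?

Row 2 is strictly dominated by row 1 (5>2, 3>1, 3>1); eliminate 2.
Column s1 is strictly dominated by s2 for C (3<5, 4<5); eliminate s1.
Row 1 is strictly dominated by row 3 (4>3, 5>3); eliminate 1.
Column s3 is strictly dominated by s2 for C (4<5); eliminate s3.
Only (3, s2) remains, with payoff 4.

4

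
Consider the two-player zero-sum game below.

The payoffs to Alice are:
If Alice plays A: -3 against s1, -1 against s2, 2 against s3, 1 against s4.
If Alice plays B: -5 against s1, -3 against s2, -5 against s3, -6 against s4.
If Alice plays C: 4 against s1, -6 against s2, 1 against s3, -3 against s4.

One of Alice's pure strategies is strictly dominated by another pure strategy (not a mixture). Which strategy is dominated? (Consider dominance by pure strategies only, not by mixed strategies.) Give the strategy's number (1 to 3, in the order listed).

Compare B with A: -3 > -5, -1 > -3, 2 > -5, 1 > -6.
So A strictly dominates B for Alice; B is strictly dominated.

2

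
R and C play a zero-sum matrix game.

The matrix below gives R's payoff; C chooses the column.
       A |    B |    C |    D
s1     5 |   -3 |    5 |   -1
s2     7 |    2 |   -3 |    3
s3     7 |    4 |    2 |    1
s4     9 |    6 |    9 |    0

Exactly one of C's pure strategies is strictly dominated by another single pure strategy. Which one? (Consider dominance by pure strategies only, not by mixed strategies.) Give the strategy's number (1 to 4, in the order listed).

1

C prefers columns that give R less. Compare A with B: -3 < 5, 2 < 7, 4 < 7, 6 < 9.
So B strictly dominates A for C; A is strictly dominated.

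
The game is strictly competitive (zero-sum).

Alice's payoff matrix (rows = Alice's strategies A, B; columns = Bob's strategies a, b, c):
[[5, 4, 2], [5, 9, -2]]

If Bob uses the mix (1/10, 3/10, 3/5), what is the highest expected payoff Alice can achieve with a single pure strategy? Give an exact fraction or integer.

29/10

A: (5)·(1/10) + (4)·(3/10) + (2)·(3/5) = 29/10.
B: (5)·(1/10) + (9)·(3/10) + (-2)·(3/5) = 2.
The best pure response is A with expected payoff 29/10.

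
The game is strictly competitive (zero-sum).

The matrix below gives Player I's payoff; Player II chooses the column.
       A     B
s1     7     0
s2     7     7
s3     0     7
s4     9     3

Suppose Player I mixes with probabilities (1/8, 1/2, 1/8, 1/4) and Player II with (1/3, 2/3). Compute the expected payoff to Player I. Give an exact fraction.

45/8

Against (1/3, 2/3), each row's expected payoff is s1: 7/3; s2: 7; s3: 14/3; s4: 5.
Taking the (1/8, 1/2, 1/8, 1/4)-weighted average: (1/8)·(7/3) + (1/2)·(7) + (1/8)·(14/3) + (1/4)·(5) = 45/8.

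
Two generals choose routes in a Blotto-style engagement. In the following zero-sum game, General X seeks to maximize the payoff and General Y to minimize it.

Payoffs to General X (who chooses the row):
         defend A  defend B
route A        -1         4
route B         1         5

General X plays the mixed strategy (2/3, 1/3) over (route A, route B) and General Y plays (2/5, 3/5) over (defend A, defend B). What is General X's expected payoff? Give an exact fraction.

37/15

Against (2/5, 3/5), each row's expected payoff is route A: 2; route B: 17/5.
Taking the (2/3, 1/3)-weighted average: (2/3)·(2) + (1/3)·(17/5) = 37/15.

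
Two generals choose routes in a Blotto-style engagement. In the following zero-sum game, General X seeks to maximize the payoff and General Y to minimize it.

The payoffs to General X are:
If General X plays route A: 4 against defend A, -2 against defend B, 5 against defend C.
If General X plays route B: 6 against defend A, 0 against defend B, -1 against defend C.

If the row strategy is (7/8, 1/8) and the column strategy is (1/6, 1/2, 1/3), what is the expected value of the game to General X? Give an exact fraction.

5/4

Against (1/6, 1/2, 1/3), each row's expected payoff is route A: 4/3; route B: 2/3.
Taking the (7/8, 1/8)-weighted average: (7/8)·(4/3) + (1/8)·(2/3) = 5/4.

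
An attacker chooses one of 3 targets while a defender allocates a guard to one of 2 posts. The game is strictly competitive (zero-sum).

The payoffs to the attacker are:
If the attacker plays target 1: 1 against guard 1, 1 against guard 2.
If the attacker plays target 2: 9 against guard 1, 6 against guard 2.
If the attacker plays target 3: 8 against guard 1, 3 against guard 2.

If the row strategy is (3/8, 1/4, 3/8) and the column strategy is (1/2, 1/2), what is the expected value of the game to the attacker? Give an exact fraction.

Against (1/2, 1/2), each row's expected payoff is target 1: 1; target 2: 15/2; target 3: 11/2.
Taking the (3/8, 1/4, 3/8)-weighted average: (3/8)·(1) + (1/4)·(15/2) + (3/8)·(11/2) = 69/16.

69/16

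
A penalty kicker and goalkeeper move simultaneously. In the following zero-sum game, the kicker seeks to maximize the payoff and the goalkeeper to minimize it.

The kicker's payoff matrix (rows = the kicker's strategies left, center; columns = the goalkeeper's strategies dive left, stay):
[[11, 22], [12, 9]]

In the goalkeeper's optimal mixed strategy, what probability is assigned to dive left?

13/14

Row minima are 11 and 9, so the kicker's maximin is 11; column maxima are 12 and 22, so the goalkeeper's minimax is 12. These differ, so the equilibrium is in mixed strategies.
Let the goalkeeper play dive left with probability q. The kicker is indifferent when 11q + 22(1−q) = 12q + 9(1−q), giving q = 13/14.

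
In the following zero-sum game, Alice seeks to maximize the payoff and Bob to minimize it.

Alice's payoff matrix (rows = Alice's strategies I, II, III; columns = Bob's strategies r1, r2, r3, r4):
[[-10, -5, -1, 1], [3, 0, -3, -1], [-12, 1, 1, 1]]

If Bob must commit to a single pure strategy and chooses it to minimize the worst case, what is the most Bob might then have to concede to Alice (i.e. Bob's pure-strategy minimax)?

1

The worst case (largest entry) in each column is r1: 3, r2: 1, r3: 1, r4: 1.
The best (smallest) of these is 1.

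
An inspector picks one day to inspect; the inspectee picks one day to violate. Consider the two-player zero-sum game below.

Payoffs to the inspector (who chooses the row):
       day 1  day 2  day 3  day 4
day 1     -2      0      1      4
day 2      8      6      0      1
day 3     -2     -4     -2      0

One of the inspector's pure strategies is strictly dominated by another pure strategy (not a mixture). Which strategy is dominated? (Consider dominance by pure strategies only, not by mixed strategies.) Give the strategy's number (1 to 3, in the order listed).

Compare day 3 with day 2: 8 > -2, 6 > -4, 0 > -2, 1 > 0.
So day 2 strictly dominates day 3 for the inspector; day 3 is strictly dominated.

3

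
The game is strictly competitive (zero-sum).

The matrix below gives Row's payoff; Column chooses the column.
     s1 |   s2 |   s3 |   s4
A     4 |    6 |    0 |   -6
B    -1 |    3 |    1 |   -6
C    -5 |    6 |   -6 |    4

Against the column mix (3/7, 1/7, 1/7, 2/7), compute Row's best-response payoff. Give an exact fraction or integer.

6/7

A: (4)·(3/7) + (6)·(1/7) + (0)·(1/7) + (-6)·(2/7) = 6/7.
B: (-1)·(3/7) + (3)·(1/7) + (1)·(1/7) + (-6)·(2/7) = -11/7.
C: (-5)·(3/7) + (6)·(1/7) + (-6)·(1/7) + (4)·(2/7) = -1.
The best pure response is A with expected payoff 6/7.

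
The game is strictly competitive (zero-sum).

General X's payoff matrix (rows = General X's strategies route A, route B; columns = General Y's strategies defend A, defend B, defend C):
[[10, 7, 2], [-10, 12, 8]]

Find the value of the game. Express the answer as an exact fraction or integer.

50/13

Column defend B is strictly dominated by defend C for General Y (it gives General X more in every row).
The remaining 2×2 game on (route A, route B) × (defend A, defend C) has no saddle point. Let General X play route A with probability p; indifference gives 10p − 10(1−p) = 2p + 8(1−p), so p = 9/13.
Similarly General Y's optimal q on defend A is 3/13, and the value is 10·(3/13) + (2)·(10/13) = 50/13.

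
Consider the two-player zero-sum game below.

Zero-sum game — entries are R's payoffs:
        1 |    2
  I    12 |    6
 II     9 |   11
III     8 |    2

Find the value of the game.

39/4

Row III is strictly dominated by row I, so R never plays it.
The remaining 2×2 game on (I, II) × (1, 2) has no saddle point. Let R play I with probability p; indifference gives 12p + 9(1−p) = 6p + 11(1−p), so p = 1/4.
Similarly C's optimal q on 1 is 5/8, and the value is 12·(5/8) + (6)·(3/8) = 39/4.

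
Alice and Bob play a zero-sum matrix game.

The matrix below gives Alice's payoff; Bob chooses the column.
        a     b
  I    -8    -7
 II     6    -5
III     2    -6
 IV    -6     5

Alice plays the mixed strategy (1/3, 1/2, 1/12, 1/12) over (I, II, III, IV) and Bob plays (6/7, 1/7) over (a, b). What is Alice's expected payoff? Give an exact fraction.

-59/84

Against (6/7, 1/7), each row's expected payoff is I: -55/7; II: 31/7; III: 6/7; IV: -31/7.
Taking the (1/3, 1/2, 1/12, 1/12)-weighted average: (1/3)·(-55/7) + (1/2)·(31/7) + (1/12)·(6/7) + (1/12)·(-31/7) = -59/84.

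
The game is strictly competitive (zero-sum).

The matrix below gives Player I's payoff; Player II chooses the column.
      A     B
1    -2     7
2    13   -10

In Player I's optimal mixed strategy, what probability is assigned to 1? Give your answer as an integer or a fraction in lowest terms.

Row minima are -2 and -10, so Player I's maximin is -2; column maxima are 13 and 7, so Player II's minimax is 7. These differ, so the equilibrium is in mixed strategies.
Let Player I play 1 with probability p. Player II is indifferent when −2p + 13(1−p) = 7p − 10(1−p), giving p = 23/32.

23/32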